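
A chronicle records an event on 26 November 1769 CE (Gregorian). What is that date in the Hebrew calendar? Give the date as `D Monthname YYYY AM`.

Both dates share Julian Day Number 2367504; in the Hebrew calendar that is 26 Cheshvan 5530 AM.

26 Cheshvan 5530 AM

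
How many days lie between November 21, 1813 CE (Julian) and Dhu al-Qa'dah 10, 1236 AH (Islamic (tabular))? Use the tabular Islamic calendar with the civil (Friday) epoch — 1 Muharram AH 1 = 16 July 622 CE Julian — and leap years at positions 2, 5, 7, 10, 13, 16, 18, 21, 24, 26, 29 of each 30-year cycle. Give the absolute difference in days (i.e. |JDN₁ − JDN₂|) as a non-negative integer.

2806

First date → JDN 2383581; second date → JDN 2386387.
The interval is |2383581 − 2386387| = 2806 days.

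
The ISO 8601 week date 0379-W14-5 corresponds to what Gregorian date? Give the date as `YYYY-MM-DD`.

ISO week 1 of 379 is the week containing the first Thursday of 379.
Week 14, day 5 (Friday) lands on 0379-04-06.

0379-04-06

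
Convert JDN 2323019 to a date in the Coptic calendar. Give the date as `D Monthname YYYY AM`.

4 Meshir 1364 AM

The Gregorian equivalent of JDN 2323019 is 9 February 1648.
In the Coptic calendar that day is 4 Meshir 1364 AM.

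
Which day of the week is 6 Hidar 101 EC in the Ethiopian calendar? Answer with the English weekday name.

Equivalently 1 November 108 Gregorian, JDN 1760811.
JDN 1760811 mod 7 = 3, and JDN 0 was a Monday, so this is a Thursday.

Thursday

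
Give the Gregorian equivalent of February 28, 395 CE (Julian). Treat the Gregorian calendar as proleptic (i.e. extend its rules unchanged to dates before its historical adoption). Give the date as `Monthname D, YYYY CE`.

At this point the Julian calendar is 1 day behind the Gregorian.
28 February 395 Julian + 1 day → 1 March 395 Gregorian.

March 1, 395 CE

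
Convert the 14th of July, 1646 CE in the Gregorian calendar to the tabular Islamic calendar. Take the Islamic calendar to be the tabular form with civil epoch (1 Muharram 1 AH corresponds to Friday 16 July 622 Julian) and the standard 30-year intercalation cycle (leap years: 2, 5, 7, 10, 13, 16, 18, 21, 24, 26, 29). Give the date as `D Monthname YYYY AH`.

30 Jumada al-Awwal 1056 AH

Both dates share Julian Day Number 2322444; in the tabular Islamic calendar that is 30 Jumada al-Awwal 1056 AH.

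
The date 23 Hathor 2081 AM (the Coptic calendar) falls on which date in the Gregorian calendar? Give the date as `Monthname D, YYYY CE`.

Julian Day Number of the source date = 2584832.
Converting JDN 2584832 to the Gregorian calendar gives 5 December 2364 CE.

December 5, 2364 CE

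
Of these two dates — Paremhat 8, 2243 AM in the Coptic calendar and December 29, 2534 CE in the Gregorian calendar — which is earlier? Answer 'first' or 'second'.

The two dates have Julian Day Numbers 2644107 and 2646947 respectively.
Since 2644107 < 2646947, the first date comes first.

first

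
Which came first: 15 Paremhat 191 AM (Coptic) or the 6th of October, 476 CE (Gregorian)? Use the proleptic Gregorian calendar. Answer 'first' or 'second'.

First date → JDN 1894621; second date → JDN 1895195.
JDN 1894621 < JDN 1895195, so the first date is earlier.

first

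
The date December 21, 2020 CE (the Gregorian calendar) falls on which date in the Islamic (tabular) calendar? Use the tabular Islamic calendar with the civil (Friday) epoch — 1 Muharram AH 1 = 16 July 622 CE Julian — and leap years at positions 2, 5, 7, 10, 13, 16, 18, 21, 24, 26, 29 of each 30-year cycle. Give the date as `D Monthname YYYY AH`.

Julian Day Number of the source date = 2459205.
Converting JDN 2459205 to the tabular Islamic calendar gives 6 Jumada al-Awwal 1442 AH.

6 Jumada al-Awwal 1442 AH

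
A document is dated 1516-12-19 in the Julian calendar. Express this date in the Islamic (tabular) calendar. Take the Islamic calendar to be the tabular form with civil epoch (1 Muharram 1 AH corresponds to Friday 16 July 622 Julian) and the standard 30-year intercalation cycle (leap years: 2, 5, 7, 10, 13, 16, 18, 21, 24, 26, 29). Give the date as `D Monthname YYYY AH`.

Julian Day Number of the source date = 2275130.
Converting JDN 2275130 to the tabular Islamic calendar gives 24 Dhu al-Qa'dah 922 AH.

24 Dhu al-Qa'dah 922 AH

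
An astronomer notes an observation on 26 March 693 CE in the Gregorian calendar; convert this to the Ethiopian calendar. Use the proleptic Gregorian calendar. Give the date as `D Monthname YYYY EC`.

27 Megabit 685 EC

Both dates share Julian Day Number 1974258; in the Ethiopian calendar that is 27 Megabit 685 EC.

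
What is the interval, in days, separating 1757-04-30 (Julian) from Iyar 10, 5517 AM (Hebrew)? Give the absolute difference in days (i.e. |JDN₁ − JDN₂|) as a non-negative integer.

First date → JDN 2362922; second date → JDN 2362911.
The interval is |2362922 − 2362911| = 11 days.

11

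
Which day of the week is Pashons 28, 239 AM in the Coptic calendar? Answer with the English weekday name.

This is JDN 1912226 (25 May 523 Gregorian).
JDN 1912226 mod 7 = 1, and JDN 0 was a Monday, so this is a Tuesday.

Tuesday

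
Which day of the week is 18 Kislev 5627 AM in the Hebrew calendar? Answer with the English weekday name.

Monday

In the Gregorian calendar this is 26 November 1866 (JDN 2402932).
2402932 ≡ 0 (mod 7); counting from Monday = 0 gives Monday.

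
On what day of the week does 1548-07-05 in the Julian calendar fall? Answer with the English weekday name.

This is JDN 2286651 (15 July 1548 Gregorian).
2286651 ≡ 3 (mod 7); counting from Monday = 0 gives Thursday.

Thursday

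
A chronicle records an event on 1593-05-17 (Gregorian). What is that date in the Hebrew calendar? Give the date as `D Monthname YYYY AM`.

Both dates share Julian Day Number 2303028; in the Hebrew calendar that is 15 Iyar 5353 AM.

15 Iyar 5353 AM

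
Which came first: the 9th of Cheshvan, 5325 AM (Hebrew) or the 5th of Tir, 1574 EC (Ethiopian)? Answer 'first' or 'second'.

first

First date → JDN 2292597; second date → JDN 2298883.
JDN 2292597 < JDN 2298883, so the first date is earlier.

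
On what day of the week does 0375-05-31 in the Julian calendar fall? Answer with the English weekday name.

Sunday

Equivalently 1 June 375 Gregorian, JDN 1858177.
JDN 1858177 mod 7 = 6, and JDN 0 was a Monday, so this is a Sunday.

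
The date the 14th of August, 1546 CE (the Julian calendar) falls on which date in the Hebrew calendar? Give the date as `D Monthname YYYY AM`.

16 Elul 5306 AM

The source date corresponds to 24 August 1546 in the proleptic Gregorian calendar (JDN 2285960).
That day falls on 16 Elul 5306 AM in the Hebrew calendar.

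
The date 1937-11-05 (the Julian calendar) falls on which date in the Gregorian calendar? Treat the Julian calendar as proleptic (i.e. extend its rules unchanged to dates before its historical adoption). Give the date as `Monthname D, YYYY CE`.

November 18, 1937 CE

The Julian–Gregorian offset here is 13 days (Julian trailing).
5 November 1937 Julian + 13 days → 18 November 1937 Gregorian.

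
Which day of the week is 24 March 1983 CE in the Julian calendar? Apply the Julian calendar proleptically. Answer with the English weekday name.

Wednesday

In the Gregorian calendar this is 6 April 1983 (JDN 2445431).
Since JDN mod 7 = 2 (0 = Monday), the day is Wednesday.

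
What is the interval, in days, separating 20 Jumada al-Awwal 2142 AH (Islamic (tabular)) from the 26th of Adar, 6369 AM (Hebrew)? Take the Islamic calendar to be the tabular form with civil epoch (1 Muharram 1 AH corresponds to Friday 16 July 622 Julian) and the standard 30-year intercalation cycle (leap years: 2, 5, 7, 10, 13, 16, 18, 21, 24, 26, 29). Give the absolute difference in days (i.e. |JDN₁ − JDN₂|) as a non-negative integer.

33216

First date → JDN 2707276; second date → JDN 2674060.
The interval is |2707276 − 2674060| = 33216 days.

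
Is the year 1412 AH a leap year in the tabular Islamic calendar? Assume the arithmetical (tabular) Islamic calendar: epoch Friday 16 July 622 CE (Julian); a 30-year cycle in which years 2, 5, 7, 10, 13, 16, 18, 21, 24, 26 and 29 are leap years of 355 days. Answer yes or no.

Year 1412 AH is year 2 of its 30-year cycle; leap positions are 2, 5, 7, 10, 13, 16, 18, 21, 24, 26, 29, so it is a leap year (355 days).

yes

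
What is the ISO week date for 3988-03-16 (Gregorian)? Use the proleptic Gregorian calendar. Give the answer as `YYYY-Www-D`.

3988-W11-3

The weekday is Wednesday (ISO weekday 3).
That Wednesday belongs to ISO week 11 of ISO year 3988.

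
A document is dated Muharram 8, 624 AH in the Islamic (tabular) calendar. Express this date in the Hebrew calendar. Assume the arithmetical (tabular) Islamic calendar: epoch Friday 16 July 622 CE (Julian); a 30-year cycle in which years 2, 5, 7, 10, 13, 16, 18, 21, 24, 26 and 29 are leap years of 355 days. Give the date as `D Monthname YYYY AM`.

Julian Day Number of the source date = 2169217.
Converting JDN 2169217 to the Hebrew calendar gives 8 Tevet 4987 AM.

8 Tevet 4987 AM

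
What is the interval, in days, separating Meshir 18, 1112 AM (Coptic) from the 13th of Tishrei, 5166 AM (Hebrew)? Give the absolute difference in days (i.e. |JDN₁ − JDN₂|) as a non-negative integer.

3493

First date → JDN 2230990; second date → JDN 2234483.
The interval is |2230990 − 2234483| = 3493 days.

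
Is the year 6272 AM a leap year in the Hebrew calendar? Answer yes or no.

no

Hebrew year 6272 is year 2 of its 19-year Metonic cycle; leap years are at positions 3, 6, 8, 11, 14, 17, 19, so it is a common year (12 months).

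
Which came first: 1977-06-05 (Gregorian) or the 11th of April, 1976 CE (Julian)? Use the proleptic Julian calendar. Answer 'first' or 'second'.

second

Converting both to JDN: 2443300 vs 2442893; the smaller is the second.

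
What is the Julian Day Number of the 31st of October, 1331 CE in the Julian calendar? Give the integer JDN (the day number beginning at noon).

Equivalently 8 November 1331 (proleptic Gregorian).
JDN 2299161 is 15 October 1582 CE (Gregorian); the target day is −91652 days from there, so JDN = 2207509.

2207509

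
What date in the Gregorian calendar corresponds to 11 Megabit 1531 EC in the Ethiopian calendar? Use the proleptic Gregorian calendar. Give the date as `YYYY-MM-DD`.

Julian Day Number of the source date = 2283243.
Converting JDN 2283243 to the Gregorian calendar gives 17 March 1539 CE.

1539-03-17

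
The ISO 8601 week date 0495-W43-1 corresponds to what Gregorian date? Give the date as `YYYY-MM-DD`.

ISO week 1 of 495 is the week containing the first Thursday of 495.
Week 43, day 1 (Monday) lands on 0495-10-24.

0495-10-24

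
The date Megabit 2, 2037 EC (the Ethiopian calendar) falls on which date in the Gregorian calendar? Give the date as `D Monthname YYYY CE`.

11 March 2045 CE

Both dates share Julian Day Number 2468051; in the Gregorian calendar that is 11 March 2045 CE.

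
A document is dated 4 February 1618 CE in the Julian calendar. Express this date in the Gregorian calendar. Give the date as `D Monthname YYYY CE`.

14 February 1618 CE

At this point the Julian calendar is 10 days behind the Gregorian.
4 February 1618 Julian + 10 days → 14 February 1618 Gregorian.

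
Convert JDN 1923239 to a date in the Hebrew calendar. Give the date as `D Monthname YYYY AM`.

The proleptic Gregorian equivalent of JDN 1923239 is 19 July 553.
In the Hebrew calendar that day is 19 Tammuz 4313 AM.

19 Tammuz 4313 AM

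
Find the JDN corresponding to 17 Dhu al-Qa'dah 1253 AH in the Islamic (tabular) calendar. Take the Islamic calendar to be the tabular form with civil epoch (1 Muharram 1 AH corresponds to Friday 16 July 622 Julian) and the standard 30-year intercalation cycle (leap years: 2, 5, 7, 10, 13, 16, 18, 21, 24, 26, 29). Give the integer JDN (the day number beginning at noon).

Equivalently 12 February 1838 (Gregorian).
JDN 2451545 is 1 January 2000 CE (Gregorian); the target day is −59127 days from there, so JDN = 2392418.

2392418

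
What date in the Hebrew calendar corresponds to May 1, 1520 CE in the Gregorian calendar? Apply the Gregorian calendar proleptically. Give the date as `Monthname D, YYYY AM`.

Julian Day Number of the source date = 2276349.
Converting JDN 2276349 to the Hebrew calendar gives 3 Iyar 5280 AM.

Iyar 3, 5280 AM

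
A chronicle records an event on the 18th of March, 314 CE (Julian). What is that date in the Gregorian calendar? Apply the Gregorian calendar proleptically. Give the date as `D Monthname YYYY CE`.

19 March 314 CE

The Julian–Gregorian offset here is 1 day (Julian trailing).
18 March 314 Julian + 1 day → 19 March 314 Gregorian.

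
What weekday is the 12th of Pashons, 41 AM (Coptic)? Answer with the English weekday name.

Friday

In the proleptic Gregorian calendar this is 8 May 325 (JDN 1839891).
JDN 1839891 mod 7 = 4, and JDN 0 was a Monday, so this is a Friday.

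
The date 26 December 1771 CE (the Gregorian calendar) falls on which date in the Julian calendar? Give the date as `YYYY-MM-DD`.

At this point the Julian calendar is 11 days behind the Gregorian.
26 December 1771 Gregorian − 11 days → 15 December 1771 Julian.

1771-12-15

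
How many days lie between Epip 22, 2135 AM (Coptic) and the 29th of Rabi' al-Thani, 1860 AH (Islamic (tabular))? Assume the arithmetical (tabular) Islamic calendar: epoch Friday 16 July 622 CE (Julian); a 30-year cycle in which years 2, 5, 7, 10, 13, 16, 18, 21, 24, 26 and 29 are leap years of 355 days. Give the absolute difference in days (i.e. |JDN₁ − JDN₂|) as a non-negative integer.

JDN of the first date = 2604794.
JDN of the second date = 2607325.
|2607325 − 2604794| = 2531.

2531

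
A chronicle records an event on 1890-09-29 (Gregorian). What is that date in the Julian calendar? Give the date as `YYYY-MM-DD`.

The Julian–Gregorian offset here is 12 days (Julian trailing).
29 September 1890 Gregorian − 12 days → 17 September 1890 Julian.

1890-09-17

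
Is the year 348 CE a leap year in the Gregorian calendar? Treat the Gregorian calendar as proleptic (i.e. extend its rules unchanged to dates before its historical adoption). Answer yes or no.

yes

348 is divisible by 4 and not by 100, so it is a leap year.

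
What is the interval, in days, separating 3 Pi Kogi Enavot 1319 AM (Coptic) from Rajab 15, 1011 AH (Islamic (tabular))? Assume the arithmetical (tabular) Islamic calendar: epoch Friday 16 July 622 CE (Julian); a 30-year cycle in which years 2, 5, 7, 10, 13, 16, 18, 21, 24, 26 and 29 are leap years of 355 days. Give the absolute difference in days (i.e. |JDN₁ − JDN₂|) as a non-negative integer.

250

First date → JDN 2306791; second date → JDN 2306541.
The interval is |2306791 − 2306541| = 250 days.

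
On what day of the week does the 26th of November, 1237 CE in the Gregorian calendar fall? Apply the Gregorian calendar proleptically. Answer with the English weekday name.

Thursday

2173195 ≡ 3 (mod 7); counting from Monday = 0 gives Thursday.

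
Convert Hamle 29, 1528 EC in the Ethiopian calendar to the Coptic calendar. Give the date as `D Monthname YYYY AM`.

29 Epip 1252 AM

Both dates share Julian Day Number 2282286; in the Coptic calendar that is 29 Epip 1252 AM.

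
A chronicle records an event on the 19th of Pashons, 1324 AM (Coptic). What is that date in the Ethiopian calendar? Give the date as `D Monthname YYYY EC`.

19 Ginbot 1600 EC

The source date corresponds to 24 May 1608 in the Gregorian calendar (JDN 2308514).
That day falls on 19 Ginbot 1600 EC in the Ethiopian calendar.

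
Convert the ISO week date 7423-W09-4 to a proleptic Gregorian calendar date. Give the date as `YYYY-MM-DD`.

7423-02-27

ISO week 1 of 7423 is the week containing the first Thursday of 7423.
Week 9, day 4 (Thursday) lands on 7423-02-27.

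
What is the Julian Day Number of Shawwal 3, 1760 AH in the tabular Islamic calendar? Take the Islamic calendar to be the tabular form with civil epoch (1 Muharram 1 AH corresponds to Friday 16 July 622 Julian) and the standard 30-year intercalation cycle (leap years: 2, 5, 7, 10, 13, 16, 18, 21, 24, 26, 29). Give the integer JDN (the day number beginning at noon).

2572039

Equivalently 26 November 2329 (Gregorian).
JDN 2299161 is 15 October 1582 CE (Gregorian); the target day is +272878 days from there, so JDN = 2572039.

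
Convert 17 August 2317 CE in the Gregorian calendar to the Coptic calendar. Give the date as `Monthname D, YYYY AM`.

Julian Day Number of the source date = 2567555.
Converting JDN 2567555 to the Coptic calendar gives 8 Mesori 2033 AM.

Mesori 8, 2033 AM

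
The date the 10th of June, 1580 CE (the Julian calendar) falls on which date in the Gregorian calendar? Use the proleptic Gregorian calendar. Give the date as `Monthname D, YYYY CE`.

At this point the Julian calendar is 10 days behind the Gregorian.
10 June 1580 Julian + 10 days → 20 June 1580 Gregorian.

June 20, 1580 CE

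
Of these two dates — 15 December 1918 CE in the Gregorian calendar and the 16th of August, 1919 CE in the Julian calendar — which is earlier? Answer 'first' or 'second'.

first

First date → JDN 2421943; second date → JDN 2422200.
JDN 2421943 < JDN 2422200, so the first date is earlier.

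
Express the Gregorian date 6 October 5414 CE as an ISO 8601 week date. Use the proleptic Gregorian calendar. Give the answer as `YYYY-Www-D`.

The weekday is Thursday (ISO weekday 4).
That Thursday belongs to ISO week 40 of ISO year 5414.

5414-W40-4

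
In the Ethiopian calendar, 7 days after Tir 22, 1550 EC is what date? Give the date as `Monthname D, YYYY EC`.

JDN of Tir 22, 1550 EC = 2290134.
2290134 + 7 = 2290141.
JDN 2290141 in the Ethiopian calendar is Tir 29, 1550 EC.

Tir 29, 1550 EC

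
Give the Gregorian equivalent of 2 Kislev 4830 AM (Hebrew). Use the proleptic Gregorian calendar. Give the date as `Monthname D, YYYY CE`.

November 25, 1069 CE

Both dates share Julian Day Number 2111833; in the Gregorian calendar that is 25 November 1069 CE.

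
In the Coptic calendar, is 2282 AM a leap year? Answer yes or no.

no

2282 mod 4 = 2; in the Coptic calendar a year is leap when year mod 4 = 3, so it is a common year.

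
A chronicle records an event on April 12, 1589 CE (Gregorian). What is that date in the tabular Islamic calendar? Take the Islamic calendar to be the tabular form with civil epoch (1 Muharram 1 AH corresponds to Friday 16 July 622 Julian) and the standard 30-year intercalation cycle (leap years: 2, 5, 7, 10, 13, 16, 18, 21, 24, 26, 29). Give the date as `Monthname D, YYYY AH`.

Both dates share Julian Day Number 2301532; in the tabular Islamic calendar that is 26 Jumada al-Awwal 997 AH.

Jumada al-Awwal 26, 997 AH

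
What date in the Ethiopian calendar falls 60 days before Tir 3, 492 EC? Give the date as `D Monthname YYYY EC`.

Counting 60 days back from JDN 1903681 reaches JDN 1903621, which is 3 Hidar 492 EC.

3 Hidar 492 EC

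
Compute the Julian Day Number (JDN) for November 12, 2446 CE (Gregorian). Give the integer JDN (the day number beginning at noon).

2614759

JDN 2400001 is 17 November 1858 CE (Gregorian), MJD 0; the target day is +214758 days from there, so JDN = 2614759.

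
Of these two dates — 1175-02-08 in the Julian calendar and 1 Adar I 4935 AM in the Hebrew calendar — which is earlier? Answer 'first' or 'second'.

second

The two dates have Julian Day Numbers 2150265 and 2150251 respectively.
Since 2150251 < 2150265, the second date comes first.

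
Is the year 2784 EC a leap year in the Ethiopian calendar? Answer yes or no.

no

2784 mod 4 = 0; in the Ethiopian calendar a year is leap when year mod 4 = 3, so it is a common year.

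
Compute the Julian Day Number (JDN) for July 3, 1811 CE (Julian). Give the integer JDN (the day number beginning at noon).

2382709

In the Gregorian calendar the same day is 15 July 1811.
JDN 2451545 is 1 January 2000 CE (Gregorian); the target day is −68836 days from there, so JDN = 2382709.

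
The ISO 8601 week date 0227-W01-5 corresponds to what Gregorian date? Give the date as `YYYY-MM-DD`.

0227-01-05

ISO week 1 of 227 is the week containing the first Thursday of 227.
Week 1, day 5 (Friday) lands on 0227-01-05.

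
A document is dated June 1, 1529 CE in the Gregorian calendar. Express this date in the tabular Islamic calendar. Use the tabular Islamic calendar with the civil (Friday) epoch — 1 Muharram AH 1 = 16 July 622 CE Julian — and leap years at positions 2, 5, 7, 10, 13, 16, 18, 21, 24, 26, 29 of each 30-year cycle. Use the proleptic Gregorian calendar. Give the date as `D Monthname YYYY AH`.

Julian Day Number of the source date = 2279667.
Converting JDN 2279667 to the tabular Islamic calendar gives 14 Ramadan 935 AH.

14 Ramadan 935 AH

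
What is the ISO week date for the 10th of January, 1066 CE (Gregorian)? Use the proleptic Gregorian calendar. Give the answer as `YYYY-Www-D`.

1066-W02-3

The weekday is Wednesday (ISO weekday 3).
That Wednesday belongs to ISO week 2 of ISO year 1066.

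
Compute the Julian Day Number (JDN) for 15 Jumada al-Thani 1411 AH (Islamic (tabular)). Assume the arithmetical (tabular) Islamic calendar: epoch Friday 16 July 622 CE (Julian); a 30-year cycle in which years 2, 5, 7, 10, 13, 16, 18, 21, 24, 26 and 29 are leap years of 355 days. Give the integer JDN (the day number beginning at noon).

In the Gregorian calendar the same day is 2 January 1991.
JDN 2451545 is 1 January 2000 CE (Gregorian); the target day is −3286 days from there, so JDN = 2448259.

2448259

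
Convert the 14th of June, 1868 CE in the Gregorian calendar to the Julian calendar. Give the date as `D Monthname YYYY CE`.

For dates in this range the Gregorian date is 12 days ahead of the Julian.
14 June 1868 Gregorian − 12 days → 2 June 1868 Julian.

2 June 1868 CE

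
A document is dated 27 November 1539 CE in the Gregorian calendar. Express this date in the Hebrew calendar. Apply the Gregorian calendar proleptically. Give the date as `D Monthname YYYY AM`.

Both dates share Julian Day Number 2283498; in the Hebrew calendar that is 6 Kislev 5300 AM.

6 Kislev 5300 AM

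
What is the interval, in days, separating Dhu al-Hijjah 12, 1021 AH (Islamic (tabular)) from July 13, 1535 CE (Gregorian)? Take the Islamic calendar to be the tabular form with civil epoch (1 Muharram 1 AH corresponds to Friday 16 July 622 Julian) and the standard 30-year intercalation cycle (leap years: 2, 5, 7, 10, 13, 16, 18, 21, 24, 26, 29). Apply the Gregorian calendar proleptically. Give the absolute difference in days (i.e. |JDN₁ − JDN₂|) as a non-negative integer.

First date → JDN 2310230; second date → JDN 2281900.
The interval is |2310230 − 2281900| = 28330 days.

28330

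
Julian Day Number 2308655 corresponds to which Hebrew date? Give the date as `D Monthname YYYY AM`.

JDN 2308655 is 12 October 1608 in the Gregorian calendar.
In the Hebrew calendar that day is 2 Cheshvan 5369 AM.

2 Cheshvan 5369 AM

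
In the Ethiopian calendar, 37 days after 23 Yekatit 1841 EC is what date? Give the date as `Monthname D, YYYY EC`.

JDN of 23 Yekatit 1841 EC = 2396453.
2396453 + 37 = 2396490.
JDN 2396490 in the Ethiopian calendar is Megabit 30, 1841 EC.

Megabit 30, 1841 EC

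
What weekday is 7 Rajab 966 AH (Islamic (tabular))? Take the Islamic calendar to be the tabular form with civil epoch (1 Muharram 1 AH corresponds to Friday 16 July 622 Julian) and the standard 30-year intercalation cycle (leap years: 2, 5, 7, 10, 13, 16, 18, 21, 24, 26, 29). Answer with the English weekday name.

Equivalently 25 April 1559 Gregorian, JDN 2290587.
2290587 ≡ 5 (mod 7); counting from Monday = 0 gives Saturday.

Saturday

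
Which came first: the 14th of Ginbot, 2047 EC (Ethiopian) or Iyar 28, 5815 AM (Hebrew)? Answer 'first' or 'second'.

first

Converting both to JDN: 2471775 vs 2471779; the smaller is the first.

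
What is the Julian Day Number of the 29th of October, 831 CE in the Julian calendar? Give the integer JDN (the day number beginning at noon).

In the proleptic Gregorian calendar the same day is 2 November 831.
JDN 2299161 is 15 October 1582 CE (Gregorian); the target day is −274279 days from there, so JDN = 2024882.

2024882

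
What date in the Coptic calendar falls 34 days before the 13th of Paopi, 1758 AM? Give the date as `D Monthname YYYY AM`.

9 Thout 1758 AM

JDN of the 13th of Paopi, 1758 AM = 2466816.
2466816 − 34 = 2466782.
JDN 2466782 in the Coptic calendar is 9 Thout 1758 AM.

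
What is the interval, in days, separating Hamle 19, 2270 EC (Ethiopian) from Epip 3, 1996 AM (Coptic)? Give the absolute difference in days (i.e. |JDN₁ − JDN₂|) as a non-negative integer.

First date → JDN 2553291; second date → JDN 2554006.
The interval is |2553291 − 2554006| = 715 days.

715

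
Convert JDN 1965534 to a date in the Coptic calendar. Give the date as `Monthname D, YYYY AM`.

The proleptic Gregorian equivalent of JDN 1965534 is 7 May 669.
In the Coptic calendar that day is Pashons 9, 385 AM.

Pashons 9, 385 AM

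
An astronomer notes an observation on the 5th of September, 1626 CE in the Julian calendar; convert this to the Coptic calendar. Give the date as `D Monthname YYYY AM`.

The source date corresponds to 15 September 1626 in the Gregorian calendar (JDN 2315202).
That day falls on 8 Thout 1343 AM in the Coptic calendar.

8 Thout 1343 AM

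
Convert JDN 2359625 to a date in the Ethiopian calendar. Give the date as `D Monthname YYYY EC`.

The Gregorian equivalent of JDN 2359625 is 1 May 1748.
In the Ethiopian calendar that day is 25 Miyazya 1740 EC.

25 Miyazya 1740 EC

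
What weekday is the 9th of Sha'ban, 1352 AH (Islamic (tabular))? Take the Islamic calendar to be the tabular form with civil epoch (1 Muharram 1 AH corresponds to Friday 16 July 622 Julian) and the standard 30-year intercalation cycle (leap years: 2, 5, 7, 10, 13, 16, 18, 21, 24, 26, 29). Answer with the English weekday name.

Equivalently 27 November 1933 Gregorian, JDN 2427404.
JDN 2427404 mod 7 = 0, and JDN 0 was a Monday, so this is a Monday.

Monday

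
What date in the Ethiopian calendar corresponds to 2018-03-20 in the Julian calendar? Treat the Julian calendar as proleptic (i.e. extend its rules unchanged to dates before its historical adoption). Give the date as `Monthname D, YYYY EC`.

Both dates share Julian Day Number 2458211; in the Ethiopian calendar that is 24 Megabit 2010 EC.

Megabit 24, 2010 EC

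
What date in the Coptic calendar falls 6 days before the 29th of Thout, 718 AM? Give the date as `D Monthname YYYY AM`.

JDN of the 29th of Thout, 718 AM = 2086942.
2086942 − 6 = 2086936.
JDN 2086936 in the Coptic calendar is 23 Thout 718 AM.

23 Thout 718 AM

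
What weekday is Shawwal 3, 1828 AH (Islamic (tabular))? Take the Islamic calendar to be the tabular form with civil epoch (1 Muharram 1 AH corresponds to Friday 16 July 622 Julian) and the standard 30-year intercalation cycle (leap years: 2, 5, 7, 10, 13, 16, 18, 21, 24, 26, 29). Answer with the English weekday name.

Friday

In the Gregorian calendar this is 17 November 2395 (JDN 2596136).
2596136 ≡ 4 (mod 7); counting from Monday = 0 gives Friday.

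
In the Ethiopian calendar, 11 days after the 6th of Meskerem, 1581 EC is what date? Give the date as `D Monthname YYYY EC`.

Counting 11 days forward from JDN 2301321 reaches JDN 2301332, which is 17 Meskerem 1581 EC.

17 Meskerem 1581 EC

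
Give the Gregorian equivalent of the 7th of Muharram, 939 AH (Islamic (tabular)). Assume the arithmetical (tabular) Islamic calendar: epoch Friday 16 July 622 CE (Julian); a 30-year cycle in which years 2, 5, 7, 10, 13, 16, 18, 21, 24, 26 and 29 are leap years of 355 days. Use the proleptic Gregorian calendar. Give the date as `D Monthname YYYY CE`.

19 August 1532 CE

Julian Day Number of the source date = 2280842.
Converting JDN 2280842 to the Gregorian calendar gives 19 August 1532 CE.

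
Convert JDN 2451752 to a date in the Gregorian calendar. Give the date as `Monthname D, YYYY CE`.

Counting from JDN 2299161 = 15 Oct 1582 gives an offset of 152591 days.

July 26, 2000 CE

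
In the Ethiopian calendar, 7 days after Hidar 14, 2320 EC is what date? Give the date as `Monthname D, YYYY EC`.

Hidar 21, 2320 EC

JDN of Hidar 14, 2320 EC = 2571309.
2571309 + 7 = 2571316.
JDN 2571316 in the Ethiopian calendar is Hidar 21, 2320 EC.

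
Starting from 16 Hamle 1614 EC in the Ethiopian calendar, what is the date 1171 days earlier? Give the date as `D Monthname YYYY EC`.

1 Ginbot 1611 EC

JDN of 16 Hamle 1614 EC = 2313684.
2313684 − 1171 = 2312513.
JDN 2312513 in the Ethiopian calendar is 1 Ginbot 1611 EC.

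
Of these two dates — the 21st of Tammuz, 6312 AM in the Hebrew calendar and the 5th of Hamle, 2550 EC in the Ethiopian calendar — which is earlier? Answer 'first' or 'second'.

first

The two dates have Julian Day Numbers 2653355 and 2655547 respectively.
Since 2653355 < 2655547, the first date comes first.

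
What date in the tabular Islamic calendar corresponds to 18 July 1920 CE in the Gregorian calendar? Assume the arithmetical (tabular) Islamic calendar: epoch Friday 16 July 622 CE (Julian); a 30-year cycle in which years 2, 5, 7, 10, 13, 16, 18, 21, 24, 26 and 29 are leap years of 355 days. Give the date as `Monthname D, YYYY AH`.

Both dates share Julian Day Number 2422524; in the tabular Islamic calendar that is 2 Dhu al-Qa'dah 1338 AH.

Dhu al-Qa'dah 2, 1338 AH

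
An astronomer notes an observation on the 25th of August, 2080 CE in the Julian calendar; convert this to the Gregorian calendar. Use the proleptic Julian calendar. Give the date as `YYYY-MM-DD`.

At this point the Julian calendar is 13 days behind the Gregorian.
25 August 2080 Julian + 13 days → 7 September 2080 Gregorian.

2080-09-07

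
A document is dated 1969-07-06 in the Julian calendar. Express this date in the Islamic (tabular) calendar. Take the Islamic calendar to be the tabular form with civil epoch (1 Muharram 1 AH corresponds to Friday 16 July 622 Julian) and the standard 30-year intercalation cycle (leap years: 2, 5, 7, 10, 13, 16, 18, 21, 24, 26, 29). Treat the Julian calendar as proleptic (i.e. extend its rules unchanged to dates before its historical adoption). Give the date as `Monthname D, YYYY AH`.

Jumada al-Awwal 4, 1389 AH

Julian Day Number of the source date = 2440422.
Converting JDN 2440422 to the tabular Islamic calendar gives 4 Jumada al-Awwal 1389 AH.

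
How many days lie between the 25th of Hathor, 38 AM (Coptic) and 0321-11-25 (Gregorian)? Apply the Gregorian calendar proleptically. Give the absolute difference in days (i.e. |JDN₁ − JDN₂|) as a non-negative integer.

JDN of the first date = 1838628.
JDN of the second date = 1838631.
|1838631 − 1838628| = 3.

3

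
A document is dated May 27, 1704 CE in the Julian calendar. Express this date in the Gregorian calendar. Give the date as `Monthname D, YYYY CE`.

June 7, 1704 CE

At this point the Julian calendar is 11 days behind the Gregorian.
27 May 1704 Julian + 11 days → 7 June 1704 Gregorian.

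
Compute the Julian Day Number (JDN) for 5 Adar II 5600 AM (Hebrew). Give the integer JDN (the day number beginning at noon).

In the Gregorian calendar the same day is 10 March 1840.
JDN 2400001 is 17 November 1858 CE (Gregorian), MJD 0; the target day is −6826 days from there, so JDN = 2393175.

2393175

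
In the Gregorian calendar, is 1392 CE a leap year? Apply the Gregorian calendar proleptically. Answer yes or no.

yes

1392 is divisible by 4 and not by 100, so it is a leap year.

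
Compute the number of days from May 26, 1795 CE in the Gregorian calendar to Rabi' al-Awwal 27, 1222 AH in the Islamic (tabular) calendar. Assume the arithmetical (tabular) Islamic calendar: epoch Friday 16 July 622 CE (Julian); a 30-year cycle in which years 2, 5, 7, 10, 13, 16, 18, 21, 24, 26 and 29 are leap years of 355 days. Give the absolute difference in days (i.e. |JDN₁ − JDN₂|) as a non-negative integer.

First date → JDN 2376816; second date → JDN 2381207.
The interval is |2376816 − 2381207| = 4391 days.

4391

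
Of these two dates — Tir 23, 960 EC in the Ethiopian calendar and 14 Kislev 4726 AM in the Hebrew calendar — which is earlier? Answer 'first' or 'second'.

second

First date → JDN 2074638; second date → JDN 2073839.
JDN 2073839 < JDN 2074638, so the second date is earlier.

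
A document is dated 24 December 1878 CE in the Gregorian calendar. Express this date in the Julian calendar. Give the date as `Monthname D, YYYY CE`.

December 12, 1878 CE

The Julian–Gregorian offset here is 12 days (Julian trailing).
24 December 1878 Gregorian − 12 days → 12 December 1878 Julian.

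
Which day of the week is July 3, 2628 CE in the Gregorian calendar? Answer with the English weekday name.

Since JDN mod 7 = 3 (0 = Monday), the day is Thursday.

Thursday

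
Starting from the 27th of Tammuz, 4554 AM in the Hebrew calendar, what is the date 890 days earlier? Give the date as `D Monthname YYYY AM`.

Counting 890 days back from JDN 2011248 reaches JDN 2010358, which is 24 Shevat 4552 AM.

24 Shevat 4552 AM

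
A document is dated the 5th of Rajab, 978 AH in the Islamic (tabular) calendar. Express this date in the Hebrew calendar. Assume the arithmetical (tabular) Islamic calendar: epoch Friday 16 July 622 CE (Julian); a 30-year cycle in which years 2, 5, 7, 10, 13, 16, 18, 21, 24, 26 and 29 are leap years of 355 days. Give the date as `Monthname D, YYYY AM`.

Julian Day Number of the source date = 2294837.
Converting JDN 2294837 to the Hebrew calendar gives 5 Tevet 5331 AM.

Tevet 5, 5331 AM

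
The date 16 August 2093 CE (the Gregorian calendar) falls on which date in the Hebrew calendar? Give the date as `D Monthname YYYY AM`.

Julian Day Number of the source date = 2485741.
Converting JDN 2485741 to the Hebrew calendar gives 24 Av 5853 AM.

24 Av 5853 AM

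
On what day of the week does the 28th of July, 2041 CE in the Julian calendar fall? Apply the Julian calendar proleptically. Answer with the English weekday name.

Saturday

In the Gregorian calendar this is 10 August 2041 (JDN 2466742).
Since JDN mod 7 = 5 (0 = Monday), the day is Saturday.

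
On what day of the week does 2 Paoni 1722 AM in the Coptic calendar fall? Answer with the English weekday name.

In the Gregorian calendar this is 9 June 2006 (JDN 2453896).
Since JDN mod 7 = 4 (0 = Monday), the day is Friday.

Friday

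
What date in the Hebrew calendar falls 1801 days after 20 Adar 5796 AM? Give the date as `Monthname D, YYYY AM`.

JDN of 20 Adar 5796 AM = 2464772.
2464772 + 1801 = 2466573.
JDN 2466573 in the Hebrew calendar is Adar I 21, 5801 AM.

Adar I 21, 5801 AM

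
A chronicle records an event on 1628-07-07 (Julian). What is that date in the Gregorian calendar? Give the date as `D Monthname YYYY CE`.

17 July 1628 CE

For dates in this range the Gregorian date is 10 days ahead of the Julian.
7 July 1628 Julian + 10 days → 17 July 1628 Gregorian.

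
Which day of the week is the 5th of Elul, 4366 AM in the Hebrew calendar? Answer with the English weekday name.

Sunday

In the proleptic Gregorian calendar this is 17 August 606 (JDN 1942625).
Since JDN mod 7 = 6 (0 = Monday), the day is Sunday.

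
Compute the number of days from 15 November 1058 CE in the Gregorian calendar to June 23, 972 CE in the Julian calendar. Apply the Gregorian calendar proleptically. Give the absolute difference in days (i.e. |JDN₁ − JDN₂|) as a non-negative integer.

JDN of the first date = 2107805.
JDN of the second date = 2076255.
|2076255 − 2107805| = 31550.

31550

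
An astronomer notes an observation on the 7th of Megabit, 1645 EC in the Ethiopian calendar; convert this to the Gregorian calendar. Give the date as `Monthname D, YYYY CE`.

March 13, 1653 CE

Julian Day Number of the source date = 2324878.
Converting JDN 2324878 to the Gregorian calendar gives 13 March 1653 CE.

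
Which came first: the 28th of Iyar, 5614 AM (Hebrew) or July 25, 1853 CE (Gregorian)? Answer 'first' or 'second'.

second

First date → JDN 2398365; second date → JDN 2398060.
JDN 2398060 < JDN 2398365, so the second date is earlier.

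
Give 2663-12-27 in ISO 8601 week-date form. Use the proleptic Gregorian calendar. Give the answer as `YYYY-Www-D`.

2663-W52-7

The weekday is Sunday (ISO weekday 7).
That Sunday belongs to ISO week 52 of ISO year 2663.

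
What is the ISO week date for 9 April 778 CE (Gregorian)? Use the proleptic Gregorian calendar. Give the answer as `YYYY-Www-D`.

0778-W14-7

The weekday is Sunday (ISO weekday 7).
That Sunday belongs to ISO week 14 of ISO year 778.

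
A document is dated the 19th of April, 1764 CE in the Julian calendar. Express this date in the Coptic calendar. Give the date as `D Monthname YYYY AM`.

24 Parmouti 1480 AM

Julian Day Number of the source date = 2365468.
Converting JDN 2365468 to the Coptic calendar gives 24 Parmouti 1480 AM.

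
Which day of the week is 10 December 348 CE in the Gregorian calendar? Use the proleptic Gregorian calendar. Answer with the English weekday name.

Since JDN mod 7 = 4 (0 = Monday), the day is Friday.

Friday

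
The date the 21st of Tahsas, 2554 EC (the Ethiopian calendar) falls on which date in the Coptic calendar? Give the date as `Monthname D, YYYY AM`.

Koiak 21, 2278 AM

The source date corresponds to 3 January 2562 in the Gregorian calendar (JDN 2656814).
That day falls on 21 Koiak 2278 AM in the Coptic calendar.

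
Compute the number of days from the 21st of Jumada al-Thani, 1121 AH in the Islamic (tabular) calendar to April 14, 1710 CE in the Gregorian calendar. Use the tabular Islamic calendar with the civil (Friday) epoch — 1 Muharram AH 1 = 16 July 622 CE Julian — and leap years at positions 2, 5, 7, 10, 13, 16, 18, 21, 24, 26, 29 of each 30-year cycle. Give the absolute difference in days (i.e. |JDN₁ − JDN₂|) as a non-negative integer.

229

First date → JDN 2345499; second date → JDN 2345728.
The interval is |2345499 − 2345728| = 229 days.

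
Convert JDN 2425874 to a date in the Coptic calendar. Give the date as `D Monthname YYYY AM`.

9 Thout 1646 AM

The Gregorian equivalent of JDN 2425874 is 19 September 1929.
In the Coptic calendar that day is 9 Thout 1646 AM.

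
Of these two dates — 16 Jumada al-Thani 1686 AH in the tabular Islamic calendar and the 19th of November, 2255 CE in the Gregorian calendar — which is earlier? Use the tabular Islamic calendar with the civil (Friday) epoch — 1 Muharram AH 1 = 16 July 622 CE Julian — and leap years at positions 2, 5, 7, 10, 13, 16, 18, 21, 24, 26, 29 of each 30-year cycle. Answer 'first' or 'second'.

second

Converting both to JDN: 2545711 vs 2545004; the smaller is the second.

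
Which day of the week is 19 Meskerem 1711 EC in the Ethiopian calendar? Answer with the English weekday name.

This is JDN 2348816 (27 September 1718 Gregorian).
JDN 2348816 mod 7 = 1, and JDN 0 was a Monday, so this is a Tuesday.

Tuesday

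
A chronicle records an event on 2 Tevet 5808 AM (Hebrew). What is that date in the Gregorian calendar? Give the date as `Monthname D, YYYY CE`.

Both dates share Julian Day Number 2469064; in the Gregorian calendar that is 19 December 2047 CE.

December 19, 2047 CE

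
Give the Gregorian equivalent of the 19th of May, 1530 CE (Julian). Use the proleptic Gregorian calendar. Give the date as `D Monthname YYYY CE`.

29 May 1530 CE

The Julian–Gregorian offset here is 10 days (Julian trailing).
19 May 1530 Julian + 10 days → 29 May 1530 Gregorian.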